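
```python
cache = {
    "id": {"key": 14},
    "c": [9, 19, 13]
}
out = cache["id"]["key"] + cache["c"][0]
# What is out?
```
Trace:
  cache={'id': {'key': 14}, 'c': [9, 19, 13]}
  cache={'id': {'key': 14}, 'c': [9, 19, 13]}, out=23

Final answer: 23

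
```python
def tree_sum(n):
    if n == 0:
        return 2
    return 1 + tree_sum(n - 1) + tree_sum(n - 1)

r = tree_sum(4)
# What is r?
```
Call trace (a repeated sub-call is expanded the first time; later identical calls just restate its return value):
tree_sum(n=4)
  tree_sum(n=3)
    tree_sum(n=2)
      tree_sum(n=1)
        tree_sum(n=0)
        -> return 2
        tree_sum(n=0)
        -> return 2
      -> return 5
      tree_sum(n=1) -> return 5  (same call as traced above)
    -> return 11
    tree_sum(n=2) -> return 11  (same call as traced above)
  -> return 23
  tree_sum(n=3) -> return 23  (same call as traced above)
-> return 47

Final answer: 47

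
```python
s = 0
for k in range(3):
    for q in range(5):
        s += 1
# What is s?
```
Trace:
  s=0
  s=1, k=0, q=0
  s=2, k=0, q=1
  s=3, k=0, q=2
  s=4, k=0, q=3
  s=5, k=0, q=4
  s=6, k=1, q=0
  s=7, k=1, q=1
  s=8, k=1, q=2
  s=9, k=1, q=3
  s=10, k=1, q=4
  s=11, k=2, q=0
  s=12, k=2, q=1
  s=13, k=2, q=2
  s=14, k=2, q=3
  s=15, k=2, q=4

Final answer: 15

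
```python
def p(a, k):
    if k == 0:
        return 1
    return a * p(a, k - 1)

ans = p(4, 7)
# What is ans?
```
Call trace:
p(a=4, k=7)
  p(a=4, k=6)
    p(a=4, k=5)
      p(a=4, k=4)
        p(a=4, k=3)
          p(a=4, k=2)
            p(a=4, k=1)
              p(a=4, k=0)
              -> return 1
            -> return 4
          -> return 16
        -> return 64
      -> return 256
    -> return 1024
  -> return 4096
-> return 16384

Final answer: 16384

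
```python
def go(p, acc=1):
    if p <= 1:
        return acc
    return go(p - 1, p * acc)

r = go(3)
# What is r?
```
Call trace:
go(p=3, acc=1)
  go(p=2, acc=3)
    go(p=1, acc=6)
    -> return 6
  -> return 6
-> return 6

Final answer: 6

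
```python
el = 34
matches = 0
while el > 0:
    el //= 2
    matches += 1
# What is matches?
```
Trace:
  el=34
  el=34, matches=0
  el=17, matches=1
  el=8, matches=2
  el=4, matches=3
  el=2, matches=4
  el=1, matches=5
  el=0, matches=6

Final answer: 6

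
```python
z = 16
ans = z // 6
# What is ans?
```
Trace:
  z=16
  z=16, ans=2

Final answer: 2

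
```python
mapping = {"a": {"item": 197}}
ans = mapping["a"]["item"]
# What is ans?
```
Trace:
  mapping={'a': {'item': 197}}
  mapping={'a': {'item': 197}}, ans=197

Final answer: 197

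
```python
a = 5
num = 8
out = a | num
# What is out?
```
Trace:
  a=5
  a=5, num=8
  a=5, num=8, out=13

Final answer: 13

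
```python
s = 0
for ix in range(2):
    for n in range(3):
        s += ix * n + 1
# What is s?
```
Trace:
  s=0
  s=1, ix=0, n=0
  s=2, ix=0, n=1
  s=3, ix=0, n=2
  s=4, ix=1, n=0
  s=6, ix=1, n=1
  s=9, ix=1, n=2

Final answer: 9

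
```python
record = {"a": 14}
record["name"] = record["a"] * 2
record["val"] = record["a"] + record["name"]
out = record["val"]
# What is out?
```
Trace:
  record={'a': 14}
  record={'a': 14, 'name': 28}
  record={'a': 14, 'name': 28, 'val': 42}
  record={'a': 14, 'name': 28, 'val': 42}, out=42

Final answer: 42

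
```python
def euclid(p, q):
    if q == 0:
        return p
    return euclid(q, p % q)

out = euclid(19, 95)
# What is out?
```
Call trace:
euclid(p=19, q=95)
  euclid(p=95, q=19)
    euclid(p=19, q=0)
    -> return 19
  -> return 19
-> return 19

Final answer: 19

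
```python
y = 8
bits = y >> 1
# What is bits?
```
Trace:
  y=8
  y=8, bits=4

Final answer: 4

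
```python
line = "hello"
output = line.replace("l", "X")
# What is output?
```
Trace:
  line='hello'
  line='hello', output='heXXo'

Final answer: 'heXXo'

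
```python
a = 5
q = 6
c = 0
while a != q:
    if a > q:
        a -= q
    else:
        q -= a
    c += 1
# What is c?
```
Trace:
  a=5
  a=5, q=6
  a=5, q=6, c=0
  a=5, q=1, c=1
  a=4, q=1, c=2
  a=3, q=1, c=3
  a=2, q=1, c=4
  a=1, q=1, c=5

Final answer: 5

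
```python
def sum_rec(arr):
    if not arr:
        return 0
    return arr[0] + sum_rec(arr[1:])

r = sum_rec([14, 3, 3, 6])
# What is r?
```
Call trace:
sum_rec(arr=[14, 3, 3, 6])
  sum_rec(arr=[3, 3, 6])
    sum_rec(arr=[3, 6])
      sum_rec(arr=[6])
        sum_rec(arr=[])
        -> return 0
      -> return 6
    -> return 9
  -> return 12
-> return 26

Final answer: 26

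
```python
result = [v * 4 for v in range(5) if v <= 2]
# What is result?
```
Trace:
  v=0
  v=1
  v=2
  v=3
  v=4
  result=[0, 4, 8]

Final answer: [0, 4, 8]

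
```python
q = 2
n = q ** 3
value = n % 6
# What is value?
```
Trace:
  q=2
  q=2, n=8
  q=2, n=8, value=2

Final answer: 2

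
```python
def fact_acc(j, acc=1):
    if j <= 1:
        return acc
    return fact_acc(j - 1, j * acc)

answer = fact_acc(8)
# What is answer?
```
Call trace:
fact_acc(j=8, acc=1)
  fact_acc(j=7, acc=8)
    fact_acc(j=6, acc=56)
      fact_acc(j=5, acc=336)
        fact_acc(j=4, acc=1680)
          fact_acc(j=3, acc=6720)
            fact_acc(j=2, acc=20160)
              fact_acc(j=1, acc=40320)
              -> return 40320
            -> return 40320
          -> return 40320
        -> return 40320
      -> return 40320
    -> return 40320
  -> return 40320
-> return 40320

Final answer: 40320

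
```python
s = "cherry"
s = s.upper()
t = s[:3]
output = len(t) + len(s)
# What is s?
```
Trace:
  s='cherry'
  s='CHERRY'
  s='CHERRY', t='CHE'
  s='CHERRY', t='CHE', output=9

Final answer: 'CHERRY'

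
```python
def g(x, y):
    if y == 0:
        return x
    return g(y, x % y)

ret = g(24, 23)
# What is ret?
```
Call trace:
g(x=24, y=23)
  g(x=23, y=1)
    g(x=1, y=0)
    -> return 1
  -> return 1
-> return 1

Final answer: 1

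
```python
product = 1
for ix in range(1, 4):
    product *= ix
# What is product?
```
Trace:
  product=1
  product=1, ix=1
  product=2, ix=2
  product=6, ix=3

Final answer: 6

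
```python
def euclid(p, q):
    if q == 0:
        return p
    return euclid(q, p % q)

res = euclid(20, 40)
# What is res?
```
Call trace:
euclid(p=20, q=40)
  euclid(p=40, q=20)
    euclid(p=20, q=0)
    -> return 20
  -> return 20
-> return 20

Final answer: 20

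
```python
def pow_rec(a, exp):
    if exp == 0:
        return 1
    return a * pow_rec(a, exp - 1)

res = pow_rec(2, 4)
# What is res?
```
Call trace:
pow_rec(a=2, exp=4)
  pow_rec(a=2, exp=3)
    pow_rec(a=2, exp=2)
      pow_rec(a=2, exp=1)
        pow_rec(a=2, exp=0)
        -> return 1
      -> return 2
    -> return 4
  -> return 8
-> return 16

Final answer: 16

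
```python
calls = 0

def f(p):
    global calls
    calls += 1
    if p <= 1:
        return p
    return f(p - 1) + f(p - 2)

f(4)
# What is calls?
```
Call trace (a repeated sub-call is expanded the first time; later identical calls just restate its return value):
f(p=4)
  f(p=3)
    f(p=2)
      f(p=1)
      -> return 1
      f(p=0)
      -> return 0
    -> return 1
    f(p=1)
    -> return 1
  -> return 2
  f(p=2) -> return 1  (same call as traced above)
-> return 3

calls is incremented once per call, so count the calls in each subtree. Let C(p) = number of calls made by f(p).
C(0) = C(1) = 1 (base case, no recursion); C(p) = 1 + C(p - 1) + C(p - 2) otherwise.
C(2) = 1 + C(1) + C(0) = 1 + 1 + 1 = 3
C(3) = 1 + C(2) + C(1) = 1 + 3 + 1 = 5
C(4) = 1 + C(3) + C(2) = 1 + 5 + 3 = 9
calls = C(4) = 9

Final answer: 9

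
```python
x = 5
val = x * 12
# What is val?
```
Trace:
  x=5
  x=5, val=60

Final answer: 60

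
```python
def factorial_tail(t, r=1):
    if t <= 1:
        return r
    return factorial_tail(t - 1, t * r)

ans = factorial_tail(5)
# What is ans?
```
Call trace:
factorial_tail(t=5, r=1)
  factorial_tail(t=4, r=5)
    factorial_tail(t=3, r=20)
      factorial_tail(t=2, r=60)
        factorial_tail(t=1, r=120)
        -> return 120
      -> return 120
    -> return 120
  -> return 120
-> return 120

Final answer: 120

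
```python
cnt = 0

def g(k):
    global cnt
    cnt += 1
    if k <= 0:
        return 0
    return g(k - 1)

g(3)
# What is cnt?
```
Call trace:
g(k=3)
  g(k=2)
    g(k=1)
      g(k=0)
      -> return 0
    -> return 0
  -> return 0
-> return 0

cnt is incremented once per call. g is entered once for each k = 3, 2, 1, 0 (the k <= 0 call returns without recursing), i.e. 3 + 1 calls.
cnt = 4

Final answer: 4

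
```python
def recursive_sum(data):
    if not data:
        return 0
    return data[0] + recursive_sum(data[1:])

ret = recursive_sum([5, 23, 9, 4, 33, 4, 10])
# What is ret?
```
Call trace:
recursive_sum(data=[5, 23, 9, 4, 33, 4, 10])
  recursive_sum(data=[23, 9, 4, 33, 4, 10])
    recursive_sum(data=[9, 4, 33, 4, 10])
      recursive_sum(data=[4, 33, 4, 10])
        recursive_sum(data=[33, 4, 10])
          recursive_sum(data=[4, 10])
            recursive_sum(data=[10])
              recursive_sum(data=[])
              -> return 0
            -> return 10
          -> return 14
        -> return 47
      -> return 51
    -> return 60
  -> return 83
-> return 88

Final answer: 88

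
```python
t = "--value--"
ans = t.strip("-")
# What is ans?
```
Trace:
  t='--value--'
  t='--value--', ans='value'

Final answer: 'value'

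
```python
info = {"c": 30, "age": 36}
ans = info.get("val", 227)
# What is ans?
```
Trace:
  info={'c': 30, 'age': 36}
  info={'c': 30, 'age': 36}, ans=227

Final answer: 227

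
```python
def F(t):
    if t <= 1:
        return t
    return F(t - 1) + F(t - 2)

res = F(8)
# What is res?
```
Call trace (a repeated sub-call is expanded the first time; later identical calls just restate its return value):
F(t=8)
  F(t=7)
    F(t=6)
      F(t=5)
        F(t=4)
          F(t=3)
            F(t=2)
              F(t=1)
              -> return 1
              F(t=0)
              -> return 0
            -> return 1
            F(t=1)
            -> return 1
          -> return 2
          F(t=2) -> return 1  (same call as traced above)
        -> return 3
        F(t=3) -> return 2  (same call as traced above)
      -> return 5
      F(t=4) -> return 3  (same call as traced above)
    -> return 8
    F(t=5) -> return 5  (same call as traced above)
  -> return 13
  F(t=6) -> return 8  (same call as traced above)
-> return 21

Final answer: 21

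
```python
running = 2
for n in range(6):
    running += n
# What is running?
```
Trace:
  running=2
  running=2, n=0
  running=3, n=1
  running=5, n=2
  running=8, n=3
  running=12, n=4
  running=17, n=5

Final answer: 17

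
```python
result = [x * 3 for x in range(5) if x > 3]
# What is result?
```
Trace:
  x=0
  x=1
  x=2
  x=3
  x=4
  result=[12]

Final answer: [12]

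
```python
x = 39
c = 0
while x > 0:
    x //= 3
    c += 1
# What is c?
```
Trace:
  x=39
  x=39, c=0
  x=13, c=1
  x=4, c=2
  x=1, c=3
  x=0, c=4

Final answer: 4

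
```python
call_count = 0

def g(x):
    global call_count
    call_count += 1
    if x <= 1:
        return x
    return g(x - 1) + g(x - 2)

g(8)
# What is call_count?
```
Call trace (a repeated sub-call is expanded the first time; later identical calls just restate its return value):
g(x=8)
  g(x=7)
    g(x=6)
      g(x=5)
        g(x=4)
          g(x=3)
            g(x=2)
              g(x=1)
              -> return 1
              g(x=0)
              -> return 0
            -> return 1
            g(x=1)
            -> return 1
          -> return 2
          g(x=2) -> return 1  (same call as traced above)
        -> return 3
        g(x=3) -> return 2  (same call as traced above)
      -> return 5
      g(x=4) -> return 3  (same call as traced above)
    -> return 8
    g(x=5) -> return 5  (same call as traced above)
  -> return 13
  g(x=6) -> return 8  (same call as traced above)
-> return 21

call_count is incremented once per call, so count the calls in each subtree. Let C(x) = number of calls made by g(x).
C(0) = C(1) = 1 (base case, no recursion); C(x) = 1 + C(x - 1) + C(x - 2) otherwise.
C(2) = 1 + C(1) + C(0) = 1 + 1 + 1 = 3
C(3) = 1 + C(2) + C(1) = 1 + 3 + 1 = 5
C(4) = 1 + C(3) + C(2) = 1 + 5 + 3 = 9
C(5) = 1 + C(4) + C(3) = 1 + 9 + 5 = 15
C(6) = 1 + C(5) + C(4) = 1 + 15 + 9 = 25
C(7) = 1 + C(6) + C(5) = 1 + 25 + 15 = 41
C(8) = 1 + C(7) + C(6) = 1 + 41 + 25 = 67
call_count = C(8) = 67

Final answer: 67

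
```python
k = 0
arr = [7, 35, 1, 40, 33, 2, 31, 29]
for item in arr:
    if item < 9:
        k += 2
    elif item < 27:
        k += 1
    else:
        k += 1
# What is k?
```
Trace:
  k=0
  k=2, item=7
  k=3, item=35
  k=5, item=1
  k=6, item=40
  k=7, item=33
  k=9, item=2
  k=10, item=31
  k=11, item=29

Final answer: 11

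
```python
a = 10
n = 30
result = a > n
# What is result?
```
Trace:
  a=10
  a=10, n=30
  a=10, n=30, result=False

Final answer: False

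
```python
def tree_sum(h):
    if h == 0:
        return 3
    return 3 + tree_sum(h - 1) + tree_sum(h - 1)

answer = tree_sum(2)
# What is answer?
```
Call trace (a repeated sub-call is expanded the first time; later identical calls just restate its return value):
tree_sum(h=2)
  tree_sum(h=1)
    tree_sum(h=0)
    -> return 3
    tree_sum(h=0)
    -> return 3
  -> return 9
  tree_sum(h=1) -> return 9  (same call as traced above)
-> return 21

Final answer: 21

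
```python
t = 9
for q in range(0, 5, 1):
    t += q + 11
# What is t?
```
Trace:
  t=9
  t=20, q=0
  t=32, q=1
  t=45, q=2
  t=59, q=3
  t=74, q=4

Final answer: 74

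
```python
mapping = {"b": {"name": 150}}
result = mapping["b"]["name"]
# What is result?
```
Trace:
  mapping={'b': {'name': 150}}
  mapping={'b': {'name': 150}}, result=150

Final answer: 150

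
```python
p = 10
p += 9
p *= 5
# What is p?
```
Trace:
  p=10
  p=19
  p=95

Final answer: 95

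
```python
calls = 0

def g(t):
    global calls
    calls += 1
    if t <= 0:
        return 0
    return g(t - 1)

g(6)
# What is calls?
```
Call trace:
g(t=6)
  g(t=5)
    g(t=4)
      g(t=3)
        g(t=2)
          g(t=1)
            g(t=0)
            -> return 0
          -> return 0
        -> return 0
      -> return 0
    -> return 0
  -> return 0
-> return 0

calls is incremented once per call. g is entered once for each t = 6, 5, 4, 3, 2, 1, 0 (the t <= 0 call returns without recursing), i.e. 6 + 1 calls.
calls = 7

Final answer: 7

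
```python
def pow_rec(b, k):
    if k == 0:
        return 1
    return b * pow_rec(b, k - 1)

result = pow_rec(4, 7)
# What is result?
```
Call trace:
pow_rec(b=4, k=7)
  pow_rec(b=4, k=6)
    pow_rec(b=4, k=5)
      pow_rec(b=4, k=4)
        pow_rec(b=4, k=3)
          pow_rec(b=4, k=2)
            pow_rec(b=4, k=1)
              pow_rec(b=4, k=0)
              -> return 1
            -> return 4
          -> return 16
        -> return 64
      -> return 256
    -> return 1024
  -> return 4096
-> return 16384

Final answer: 16384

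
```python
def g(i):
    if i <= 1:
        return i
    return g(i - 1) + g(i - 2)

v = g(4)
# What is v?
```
Call trace (a repeated sub-call is expanded the first time; later identical calls just restate its return value):
g(i=4)
  g(i=3)
    g(i=2)
      g(i=1)
      -> return 1
      g(i=0)
      -> return 0
    -> return 1
    g(i=1)
    -> return 1
  -> return 2
  g(i=2) -> return 1  (same call as traced above)
-> return 3

Final answer: 3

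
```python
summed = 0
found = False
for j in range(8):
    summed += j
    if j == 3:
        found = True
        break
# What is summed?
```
Trace:
  summed=0
  summed=0, found=False
  summed=0, found=False, j=0
  summed=1, found=False, j=1
  summed=3, found=False, j=2
  summed=6, found=True, j=3

Final answer: 6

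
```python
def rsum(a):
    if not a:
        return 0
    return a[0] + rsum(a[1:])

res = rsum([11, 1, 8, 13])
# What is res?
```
Call trace:
rsum(a=[11, 1, 8, 13])
  rsum(a=[1, 8, 13])
    rsum(a=[8, 13])
      rsum(a=[13])
        rsum(a=[])
        -> return 0
      -> return 13
    -> return 21
  -> return 22
-> return 33

Final answer: 33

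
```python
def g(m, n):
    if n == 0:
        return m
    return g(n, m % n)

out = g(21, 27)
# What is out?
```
Call trace:
g(m=21, n=27)
  g(m=27, n=21)
    g(m=21, n=6)
      g(m=6, n=3)
        g(m=3, n=0)
        -> return 3
      -> return 3
    -> return 3
  -> return 3
-> return 3

Final answer: 3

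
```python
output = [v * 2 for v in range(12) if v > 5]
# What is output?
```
Trace:
  v=0
  v=1
  v=2
  v=3
  v=4
  v=5
  v=6
  v=7
  v=8
  v=9
  v=10
  v=11
  output=[12, 14, 16, 18, 20, 22]

Final answer: [12, 14, 16, 18, 20, 22]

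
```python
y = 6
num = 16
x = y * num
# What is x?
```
Trace:
  y=6
  y=6, num=16
  y=6, num=16, x=96

Final answer: 96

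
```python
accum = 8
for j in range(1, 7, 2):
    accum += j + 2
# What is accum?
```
Trace:
  accum=8
  accum=11, j=1
  accum=16, j=3
  accum=23, j=5

Final answer: 23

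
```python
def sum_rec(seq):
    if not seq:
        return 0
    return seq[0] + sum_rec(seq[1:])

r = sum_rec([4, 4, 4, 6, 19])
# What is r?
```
Call trace:
sum_rec(seq=[4, 4, 4, 6, 19])
  sum_rec(seq=[4, 4, 6, 19])
    sum_rec(seq=[4, 6, 19])
      sum_rec(seq=[6, 19])
        sum_rec(seq=[19])
          sum_rec(seq=[])
          -> return 0
        -> return 19
      -> return 25
    -> return 29
  -> return 33
-> return 37

Final answer: 37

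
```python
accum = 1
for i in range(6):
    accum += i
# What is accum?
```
Trace:
  accum=1
  accum=1, i=0
  accum=2, i=1
  accum=4, i=2
  accum=7, i=3
  accum=11, i=4
  accum=16, i=5

Final answer: 16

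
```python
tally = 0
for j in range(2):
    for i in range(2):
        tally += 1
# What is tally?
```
Trace:
  tally=0
  tally=1, j=0, i=0
  tally=2, j=0, i=1
  tally=3, j=1, i=0
  tally=4, j=1, i=1

Final answer: 4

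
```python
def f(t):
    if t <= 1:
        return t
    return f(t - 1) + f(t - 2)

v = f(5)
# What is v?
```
Call trace (a repeated sub-call is expanded the first time; later identical calls just restate its return value):
f(t=5)
  f(t=4)
    f(t=3)
      f(t=2)
        f(t=1)
        -> return 1
        f(t=0)
        -> return 0
      -> return 1
      f(t=1)
      -> return 1
    -> return 2
    f(t=2) -> return 1  (same call as traced above)
  -> return 3
  f(t=3) -> return 2  (same call as traced above)
-> return 5

Final answer: 5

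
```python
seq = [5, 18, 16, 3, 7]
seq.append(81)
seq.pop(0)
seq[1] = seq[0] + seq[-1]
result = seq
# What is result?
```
Trace:
  seq=[5, 18, 16, 3, 7]
  seq=[5, 18, 16, 3, 7, 81]
  seq=[18, 16, 3, 7, 81]
  seq=[18, 99, 3, 7, 81]
  seq=[18, 99, 3, 7, 81], result=[18, 99, 3, 7, 81]

Final answer: [18, 99, 3, 7, 81]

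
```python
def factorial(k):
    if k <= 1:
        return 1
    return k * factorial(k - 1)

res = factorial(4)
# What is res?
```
Call trace:
factorial(k=4)
  factorial(k=3)
    factorial(k=2)
      factorial(k=1)
      -> return 1
    -> return 2
  -> return 6
-> return 24

Final answer: 24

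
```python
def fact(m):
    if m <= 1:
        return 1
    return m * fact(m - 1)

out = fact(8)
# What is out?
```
Call trace:
fact(m=8)
  fact(m=7)
    fact(m=6)
      fact(m=5)
        fact(m=4)
          fact(m=3)
            fact(m=2)
              fact(m=1)
              -> return 1
            -> return 2
          -> return 6
        -> return 24
      -> return 120
    -> return 720
  -> return 5040
-> return 40320

Final answer: 40320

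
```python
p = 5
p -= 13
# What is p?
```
Trace:
  p=5
  p=-8

Final answer: -8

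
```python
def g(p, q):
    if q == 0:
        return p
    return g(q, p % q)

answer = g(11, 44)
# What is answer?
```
Call trace:
g(p=11, q=44)
  g(p=44, q=11)
    g(p=11, q=0)
    -> return 11
  -> return 11
-> return 11

Final answer: 11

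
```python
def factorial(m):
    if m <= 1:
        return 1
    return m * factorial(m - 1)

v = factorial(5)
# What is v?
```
Call trace:
factorial(m=5)
  factorial(m=4)
    factorial(m=3)
      factorial(m=2)
        factorial(m=1)
        -> return 1
      -> return 2
    -> return 6
  -> return 24
-> return 120

Final answer: 120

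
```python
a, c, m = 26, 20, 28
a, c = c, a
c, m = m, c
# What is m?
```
Trace:
  a=26, c=20, m=28
  a=20, c=26, m=28
  a=20, c=28, m=26

Final answer: 26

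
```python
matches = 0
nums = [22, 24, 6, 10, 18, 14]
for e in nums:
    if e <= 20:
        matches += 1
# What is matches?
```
Trace:
  matches=0
  matches=0, e=22
  matches=0, e=24
  matches=1, e=6
  matches=2, e=10
  matches=3, e=18
  matches=4, e=14

Final answer: 4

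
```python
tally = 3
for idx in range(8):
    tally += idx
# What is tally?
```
Trace:
  tally=3
  tally=3, idx=0
  tally=4, idx=1
  tally=6, idx=2
  tally=9, idx=3
  tally=13, idx=4
  tally=18, idx=5
  tally=24, idx=6
  tally=31, idx=7

Final answer: 31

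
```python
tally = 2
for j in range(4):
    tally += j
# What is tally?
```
Trace:
  tally=2
  tally=2, j=0
  tally=3, j=1
  tally=5, j=2
  tally=8, j=3

Final answer: 8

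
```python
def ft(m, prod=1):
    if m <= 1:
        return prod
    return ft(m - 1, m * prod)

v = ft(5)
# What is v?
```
Call trace:
ft(m=5, prod=1)
  ft(m=4, prod=5)
    ft(m=3, prod=20)
      ft(m=2, prod=60)
        ft(m=1, prod=120)
        -> return 120
      -> return 120
    -> return 120
  -> return 120
-> return 120

Final answer: 120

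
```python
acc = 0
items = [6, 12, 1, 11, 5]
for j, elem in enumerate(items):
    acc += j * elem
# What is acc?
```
Trace:
  acc=0
  acc=0, j=0, elem=6
  acc=12, j=1, elem=12
  acc=14, j=2, elem=1
  acc=47, j=3, elem=11
  acc=67, j=4, elem=5

Final answer: 67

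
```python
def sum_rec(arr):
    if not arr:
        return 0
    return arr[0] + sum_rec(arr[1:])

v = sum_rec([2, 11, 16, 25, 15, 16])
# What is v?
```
Call trace:
sum_rec(arr=[2, 11, 16, 25, 15, 16])
  sum_rec(arr=[11, 16, 25, 15, 16])
    sum_rec(arr=[16, 25, 15, 16])
      sum_rec(arr=[25, 15, 16])
        sum_rec(arr=[15, 16])
          sum_rec(arr=[16])
            sum_rec(arr=[])
            -> return 0
          -> return 16
        -> return 31
      -> return 56
    -> return 72
  -> return 83
-> return 85

Final answer: 85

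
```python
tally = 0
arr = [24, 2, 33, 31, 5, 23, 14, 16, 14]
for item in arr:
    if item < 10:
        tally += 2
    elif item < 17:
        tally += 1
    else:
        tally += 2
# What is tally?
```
Trace:
  tally=0
  tally=2, item=24
  tally=4, item=2
  tally=6, item=33
  tally=8, item=31
  tally=10, item=5
  tally=12, item=23
  tally=13, item=14
  tally=14, item=16
  tally=15, item=14

Final answer: 15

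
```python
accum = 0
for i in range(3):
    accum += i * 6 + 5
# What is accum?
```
Trace:
  accum=0
  accum=5, i=0
  accum=16, i=1
  accum=33, i=2

Final answer: 33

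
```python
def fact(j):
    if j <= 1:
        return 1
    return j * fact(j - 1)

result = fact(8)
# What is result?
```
Call trace:
fact(j=8)
  fact(j=7)
    fact(j=6)
      fact(j=5)
        fact(j=4)
          fact(j=3)
            fact(j=2)
              fact(j=1)
              -> return 1
            -> return 2
          -> return 6
        -> return 24
      -> return 120
    -> return 720
  -> return 5040
-> return 40320

Final answer: 40320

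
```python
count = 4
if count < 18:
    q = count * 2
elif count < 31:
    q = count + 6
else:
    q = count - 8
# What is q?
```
Trace:
  count=4
  count=4, q=8

Final answer: 8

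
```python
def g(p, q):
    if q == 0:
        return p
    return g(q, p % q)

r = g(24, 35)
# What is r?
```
Call trace:
g(p=24, q=35)
  g(p=35, q=24)
    g(p=24, q=11)
      g(p=11, q=2)
        g(p=2, q=1)
          g(p=1, q=0)
          -> return 1
        -> return 1
      -> return 1
    -> return 1
  -> return 1
-> return 1

Final answer: 1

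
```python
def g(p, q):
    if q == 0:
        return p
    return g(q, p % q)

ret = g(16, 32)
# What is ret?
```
Call trace:
g(p=16, q=32)
  g(p=32, q=16)
    g(p=16, q=0)
    -> return 16
  -> return 16
-> return 16

Final answer: 16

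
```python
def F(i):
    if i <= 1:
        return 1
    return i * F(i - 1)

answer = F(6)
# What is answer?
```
Call trace:
F(i=6)
  F(i=5)
    F(i=4)
      F(i=3)
        F(i=2)
          F(i=1)
          -> return 1
        -> return 2
      -> return 6
    -> return 24
  -> return 120
-> return 720

Final answer: 720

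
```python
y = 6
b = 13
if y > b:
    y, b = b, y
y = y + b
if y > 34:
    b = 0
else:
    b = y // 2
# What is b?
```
Trace:
  y=6
  y=6, b=13
  y=6, b=13
  y=19, b=13
  y=19, b=9

Final answer: 9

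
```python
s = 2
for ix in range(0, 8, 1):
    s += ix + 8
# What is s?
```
Trace:
  s=2
  s=10, ix=0
  s=19, ix=1
  s=29, ix=2
  s=40, ix=3
  s=52, ix=4
  s=65, ix=5
  s=79, ix=6
  s=94, ix=7

Final answer: 94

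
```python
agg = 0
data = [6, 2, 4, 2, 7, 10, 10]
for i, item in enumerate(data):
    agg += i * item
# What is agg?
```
Trace:
  agg=0
  agg=0, i=0, item=6
  agg=2, i=1, item=2
  agg=10, i=2, item=4
  agg=16, i=3, item=2
  agg=44, i=4, item=7
  agg=94, i=5, item=10
  agg=154, i=6, item=10

Final answer: 154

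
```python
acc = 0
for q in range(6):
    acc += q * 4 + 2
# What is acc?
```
Trace:
  acc=0
  acc=2, q=0
  acc=8, q=1
  acc=18, q=2
  acc=32, q=3
  acc=50, q=4
  acc=72, q=5

Final answer: 72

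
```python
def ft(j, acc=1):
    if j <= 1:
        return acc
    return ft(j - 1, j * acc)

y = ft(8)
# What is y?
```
Call trace:
ft(j=8, acc=1)
  ft(j=7, acc=8)
    ft(j=6, acc=56)
      ft(j=5, acc=336)
        ft(j=4, acc=1680)
          ft(j=3, acc=6720)
            ft(j=2, acc=20160)
              ft(j=1, acc=40320)
              -> return 40320
            -> return 40320
          -> return 40320
        -> return 40320
      -> return 40320
    -> return 40320
  -> return 40320
-> return 40320

Final answer: 40320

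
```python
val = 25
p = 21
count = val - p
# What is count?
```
Trace:
  val=25
  val=25, p=21
  val=25, p=21, count=4

Final answer: 4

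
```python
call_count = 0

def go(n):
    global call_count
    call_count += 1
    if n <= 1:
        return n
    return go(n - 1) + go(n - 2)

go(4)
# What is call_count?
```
Call trace (a repeated sub-call is expanded the first time; later identical calls just restate its return value):
go(n=4)
  go(n=3)
    go(n=2)
      go(n=1)
      -> return 1
      go(n=0)
      -> return 0
    -> return 1
    go(n=1)
    -> return 1
  -> return 2
  go(n=2) -> return 1  (same call as traced above)
-> return 3

call_count is incremented once per call, so count the calls in each subtree. Let C(n) = number of calls made by go(n).
C(0) = C(1) = 1 (base case, no recursion); C(n) = 1 + C(n - 1) + C(n - 2) otherwise.
C(2) = 1 + C(1) + C(0) = 1 + 1 + 1 = 3
C(3) = 1 + C(2) + C(1) = 1 + 3 + 1 = 5
C(4) = 1 + C(3) + C(2) = 1 + 5 + 3 = 9
call_count = C(4) = 9

Final answer: 9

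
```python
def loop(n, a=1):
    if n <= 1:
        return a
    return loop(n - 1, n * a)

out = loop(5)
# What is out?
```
Call trace:
loop(n=5, a=1)
  loop(n=4, a=5)
    loop(n=3, a=20)
      loop(n=2, a=60)
        loop(n=1, a=120)
        -> return 120
      -> return 120
    -> return 120
  -> return 120
-> return 120

Final answer: 120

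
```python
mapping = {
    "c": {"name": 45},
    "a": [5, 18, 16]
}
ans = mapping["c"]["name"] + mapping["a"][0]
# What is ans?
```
Trace:
  mapping={'c': {'name': 45}, 'a': [5, 18, 16]}
  mapping={'c': {'name': 45}, 'a': [5, 18, 16]}, ans=50

Final answer: 50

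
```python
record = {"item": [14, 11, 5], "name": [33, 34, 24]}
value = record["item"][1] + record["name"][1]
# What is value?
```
Trace:
  record={'item': [14, 11, 5], 'name': [33, 34, 24]}
  record={'item': [14, 11, 5], 'name': [33, 34, 24]}, value=45

Final answer: 45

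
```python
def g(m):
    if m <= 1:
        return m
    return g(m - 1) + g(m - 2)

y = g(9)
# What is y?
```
Call trace (a repeated sub-call is expanded the first time; later identical calls just restate its return value):
g(m=9)
  g(m=8)
    g(m=7)
      g(m=6)
        g(m=5)
          g(m=4)
            g(m=3)
              g(m=2)
                g(m=1)
                -> return 1
                g(m=0)
                -> return 0
              -> return 1
              g(m=1)
              -> return 1
            -> return 2
            g(m=2) -> return 1  (same call as traced above)
          -> return 3
          g(m=3) -> return 2  (same call as traced above)
        -> return 5
        g(m=4) -> return 3  (same call as traced above)
      -> return 8
      g(m=5) -> return 5  (same call as traced above)
    -> return 13
    g(m=6) -> return 8  (same call as traced above)
  -> return 21
  g(m=7) -> return 13  (same call as traced above)
-> return 34

Final answer: 34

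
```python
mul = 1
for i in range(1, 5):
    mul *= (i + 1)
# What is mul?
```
Trace:
  mul=1
  mul=2, i=1
  mul=6, i=2
  mul=24, i=3
  mul=120, i=4

Final answer: 120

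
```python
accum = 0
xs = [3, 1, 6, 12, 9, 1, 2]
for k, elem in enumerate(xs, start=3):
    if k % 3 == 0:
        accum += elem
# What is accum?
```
Trace:
  accum=0
  accum=3, k=3, elem=3
  accum=3, k=4, elem=1
  accum=3, k=5, elem=6
  accum=15, k=6, elem=12
  accum=15, k=7, elem=9
  accum=15, k=8, elem=1
  accum=17, k=9, elem=2

Final answer: 17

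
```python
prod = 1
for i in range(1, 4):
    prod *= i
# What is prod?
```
Trace:
  prod=1
  prod=1, i=1
  prod=2, i=2
  prod=6, i=3

Final answer: 6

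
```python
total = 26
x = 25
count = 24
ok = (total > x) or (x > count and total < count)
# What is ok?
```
Trace:
  total=26
  total=26, x=25
  total=26, x=25, count=24
  total=26, x=25, count=24, ok=True

Final answer: True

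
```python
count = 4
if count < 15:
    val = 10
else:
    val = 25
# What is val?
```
Trace:
  count=4
  count=4, val=10

Final answer: 10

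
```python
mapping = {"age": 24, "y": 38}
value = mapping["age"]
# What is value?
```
Trace:
  mapping={'age': 24, 'y': 38}
  mapping={'age': 24, 'y': 38}, value=24

Final answer: 24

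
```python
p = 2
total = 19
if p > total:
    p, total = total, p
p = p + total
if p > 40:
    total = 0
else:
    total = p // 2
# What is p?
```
Trace:
  p=2
  p=2, total=19
  p=2, total=19
  p=21, total=19
  p=21, total=10

Final answer: 21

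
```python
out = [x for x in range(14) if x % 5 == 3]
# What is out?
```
Trace:
  x=0
  x=1
  x=2
  x=3
  x=4
  x=5
  x=6
  x=7
  x=8
  x=9
  x=10
  x=11
  x=12
  x=13
  out=[3, 8, 13]

Final answer: [3, 8, 13]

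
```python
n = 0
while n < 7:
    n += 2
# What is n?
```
Trace:
  n=0
  n=2
  n=4
  n=6
  n=8

Final answer: 8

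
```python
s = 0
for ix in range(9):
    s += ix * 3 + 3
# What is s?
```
Trace:
  s=0
  s=3, ix=0
  s=9, ix=1
  s=18, ix=2
  s=30, ix=3
  s=45, ix=4
  s=63, ix=5
  s=84, ix=6
  s=108, ix=7
  s=135, ix=8

Final answer: 135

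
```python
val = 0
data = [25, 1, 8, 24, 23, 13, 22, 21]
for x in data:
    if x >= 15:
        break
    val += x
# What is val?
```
Trace:
  val=0
  val=0, x=25

Final answer: 0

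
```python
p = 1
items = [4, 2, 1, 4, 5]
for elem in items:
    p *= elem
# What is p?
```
Trace:
  p=1
  p=4, elem=4
  p=8, elem=2
  p=8, elem=1
  p=32, elem=4
  p=160, elem=5

Final answer: 160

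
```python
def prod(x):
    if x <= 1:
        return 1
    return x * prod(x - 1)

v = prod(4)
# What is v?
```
Call trace:
prod(x=4)
  prod(x=3)
    prod(x=2)
      prod(x=1)
      -> return 1
    -> return 2
  -> return 6
-> return 24

Final answer: 24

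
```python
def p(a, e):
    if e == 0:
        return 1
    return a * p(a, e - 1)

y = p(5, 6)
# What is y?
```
Call trace:
p(a=5, e=6)
  p(a=5, e=5)
    p(a=5, e=4)
      p(a=5, e=3)
        p(a=5, e=2)
          p(a=5, e=1)
            p(a=5, e=0)
            -> return 1
          -> return 5
        -> return 25
      -> return 125
    -> return 625
  -> return 3125
-> return 15625

Final answer: 15625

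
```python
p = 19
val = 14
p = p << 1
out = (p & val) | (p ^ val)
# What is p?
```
Trace:
  p=19
  p=19, val=14
  p=38, val=14
  p=38, val=14, out=46

Final answer: 38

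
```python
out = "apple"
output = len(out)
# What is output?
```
Trace:
  out='apple'
  out='apple', output=5

Final answer: 5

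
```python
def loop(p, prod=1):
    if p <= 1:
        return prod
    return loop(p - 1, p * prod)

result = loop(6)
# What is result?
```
Call trace:
loop(p=6, prod=1)
  loop(p=5, prod=6)
    loop(p=4, prod=30)
      loop(p=3, prod=120)
        loop(p=2, prod=360)
          loop(p=1, prod=720)
          -> return 720
        -> return 720
      -> return 720
    -> return 720
  -> return 720
-> return 720

Final answer: 720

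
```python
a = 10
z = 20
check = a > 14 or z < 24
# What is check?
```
Trace:
  a=10
  a=10, z=20
  a=10, z=20, check=True

Final answer: True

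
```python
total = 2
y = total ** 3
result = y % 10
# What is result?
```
Trace:
  total=2
  total=2, y=8
  total=2, y=8, result=8

Final answer: 8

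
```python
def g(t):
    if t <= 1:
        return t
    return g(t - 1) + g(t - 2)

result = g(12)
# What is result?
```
Call trace (a repeated sub-call is expanded the first time; later identical calls just restate its return value):
g(t=12)
  g(t=11)
    g(t=10)
      g(t=9)
        g(t=8)
          g(t=7)
            g(t=6)
              g(t=5)
                g(t=4)
                  g(t=3)
                    g(t=2)
                      g(t=1)
                      -> return 1
                      g(t=0)
                      -> return 0
                    -> return 1
                    g(t=1)
                    -> return 1
                  -> return 2
                  g(t=2) -> return 1  (same call as traced above)
                -> return 3
                g(t=3) -> return 2  (same call as traced above)
              -> return 5
              g(t=4) -> return 3  (same call as traced above)
            -> return 8
            g(t=5) -> return 5  (same call as traced above)
          -> return 13
          g(t=6) -> return 8  (same call as traced above)
        -> return 21
        g(t=7) -> return 13  (same call as traced above)
      -> return 34
      g(t=8) -> return 21  (same call as traced above)
    -> return 55
    g(t=9) -> return 34  (same call as traced above)
  -> return 89
  g(t=10) -> return 55  (same call as traced above)
-> return 144

Final answer: 144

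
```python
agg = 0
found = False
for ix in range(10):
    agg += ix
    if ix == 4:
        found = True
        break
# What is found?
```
Trace:
  agg=0
  agg=0, found=False
  agg=0, found=False, ix=0
  agg=1, found=False, ix=1
  agg=3, found=False, ix=2
  agg=6, found=False, ix=3
  agg=10, found=True, ix=4

Final answer: True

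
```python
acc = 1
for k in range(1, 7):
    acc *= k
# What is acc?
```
Trace:
  acc=1
  acc=1, k=1
  acc=2, k=2
  acc=6, k=3
  acc=24, k=4
  acc=120, k=5
  acc=720, k=6

Final answer: 720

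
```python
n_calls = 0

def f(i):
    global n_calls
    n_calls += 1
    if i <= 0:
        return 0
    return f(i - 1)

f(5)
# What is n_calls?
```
Call trace:
f(i=5)
  f(i=4)
    f(i=3)
      f(i=2)
        f(i=1)
          f(i=0)
          -> return 0
        -> return 0
      -> return 0
    -> return 0
  -> return 0
-> return 0

n_calls is incremented once per call. f is entered once for each i = 5, 4, 3, 2, 1, 0 (the i <= 0 call returns without recursing), i.e. 5 + 1 calls.
n_calls = 6

Final answer: 6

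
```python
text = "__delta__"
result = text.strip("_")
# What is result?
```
Trace:
  text='__delta__'
  text='__delta__', result='delta'

Final answer: 'delta'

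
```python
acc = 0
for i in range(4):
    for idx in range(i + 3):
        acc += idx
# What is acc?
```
Trace:
  acc=0
  acc=0, i=0, idx=0
  acc=1, i=0, idx=1
  acc=3, i=0, idx=2
  acc=3, i=1, idx=0
  acc=4, i=1, idx=1
  acc=6, i=1, idx=2
  acc=9, i=1, idx=3
  acc=9, i=2, idx=0
  acc=10, i=2, idx=1
  acc=12, i=2, idx=2
  acc=15, i=2, idx=3
  acc=19, i=2, idx=4
  acc=19, i=3, idx=0
  acc=20, i=3, idx=1
  acc=22, i=3, idx=2
  acc=25, i=3, idx=3
  acc=29, i=3, idx=4
  acc=34, i=3, idx=5

Final answer: 34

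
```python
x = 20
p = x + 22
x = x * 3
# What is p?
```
Trace:
  x=20
  x=20, p=42
  x=60, p=42

Final answer: 42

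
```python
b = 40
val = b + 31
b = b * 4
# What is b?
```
Trace:
  b=40
  b=40, val=71
  b=160, val=71

Final answer: 160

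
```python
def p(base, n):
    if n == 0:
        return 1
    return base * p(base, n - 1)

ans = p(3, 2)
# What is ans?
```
Call trace:
p(base=3, n=2)
  p(base=3, n=1)
    p(base=3, n=0)
    -> return 1
  -> return 3
-> return 9

Final answer: 9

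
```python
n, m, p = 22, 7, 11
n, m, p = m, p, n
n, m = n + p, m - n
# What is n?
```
Trace:
  n=22, m=7, p=11
  n=7, m=11, p=22
  n=29, m=4, p=22

Final answer: 29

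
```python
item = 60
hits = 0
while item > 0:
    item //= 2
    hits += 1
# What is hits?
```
Trace:
  item=60
  item=60, hits=0
  item=30, hits=1
  item=15, hits=2
  item=7, hits=3
  item=3, hits=4
  item=1, hits=5
  item=0, hits=6

Final answer: 6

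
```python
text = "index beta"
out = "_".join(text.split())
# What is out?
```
Trace:
  text='index beta'
  text='index beta', out='index_beta'

Final answer: 'index_beta'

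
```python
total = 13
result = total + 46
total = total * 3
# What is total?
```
Trace:
  total=13
  total=13, result=59
  total=39, result=59

Final answer: 39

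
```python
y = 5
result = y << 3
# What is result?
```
Trace:
  y=5
  y=5, result=40

Final answer: 40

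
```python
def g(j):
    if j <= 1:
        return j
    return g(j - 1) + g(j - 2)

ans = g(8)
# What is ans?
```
Call trace (a repeated sub-call is expanded the first time; later identical calls just restate its return value):
g(j=8)
  g(j=7)
    g(j=6)
      g(j=5)
        g(j=4)
          g(j=3)
            g(j=2)
              g(j=1)
              -> return 1
              g(j=0)
              -> return 0
            -> return 1
            g(j=1)
            -> return 1
          -> return 2
          g(j=2) -> return 1  (same call as traced above)
        -> return 3
        g(j=3) -> return 2  (same call as traced above)
      -> return 5
      g(j=4) -> return 3  (same call as traced above)
    -> return 8
    g(j=5) -> return 5  (same call as traced above)
  -> return 13
  g(j=6) -> return 8  (same call as traced above)
-> return 21

Final answer: 21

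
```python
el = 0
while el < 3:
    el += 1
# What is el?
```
Trace:
  el=0
  el=1
  el=2
  el=3

Final answer: 3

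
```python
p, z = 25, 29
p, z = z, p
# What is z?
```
Trace:
  p=25, z=29
  p=29, z=25

Final answer: 25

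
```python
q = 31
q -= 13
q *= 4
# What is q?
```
Trace:
  q=31
  q=18
  q=72

Final answer: 72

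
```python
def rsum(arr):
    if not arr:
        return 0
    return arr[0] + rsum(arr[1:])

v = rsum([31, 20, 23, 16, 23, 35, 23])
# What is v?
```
Call trace:
rsum(arr=[31, 20, 23, 16, 23, 35, 23])
  rsum(arr=[20, 23, 16, 23, 35, 23])
    rsum(arr=[23, 16, 23, 35, 23])
      rsum(arr=[16, 23, 35, 23])
        rsum(arr=[23, 35, 23])
          rsum(arr=[35, 23])
            rsum(arr=[23])
              rsum(arr=[])
              -> return 0
            -> return 23
          -> return 58
        -> return 81
      -> return 97
    -> return 120
  -> return 140
-> return 171

Final answer: 171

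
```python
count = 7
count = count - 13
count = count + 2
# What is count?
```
Trace:
  count=7
  count=-6
  count=-4

Final answer: -4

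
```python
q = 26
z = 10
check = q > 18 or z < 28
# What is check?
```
Trace:
  q=26
  q=26, z=10
  q=26, z=10, check=True

Final answer: True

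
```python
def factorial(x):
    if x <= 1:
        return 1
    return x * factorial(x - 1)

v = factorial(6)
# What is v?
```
Call trace:
factorial(x=6)
  factorial(x=5)
    factorial(x=4)
      factorial(x=3)
        factorial(x=2)
          factorial(x=1)
          -> return 1
        -> return 2
      -> return 6
    -> return 24
  -> return 120
-> return 720

Final answer: 720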